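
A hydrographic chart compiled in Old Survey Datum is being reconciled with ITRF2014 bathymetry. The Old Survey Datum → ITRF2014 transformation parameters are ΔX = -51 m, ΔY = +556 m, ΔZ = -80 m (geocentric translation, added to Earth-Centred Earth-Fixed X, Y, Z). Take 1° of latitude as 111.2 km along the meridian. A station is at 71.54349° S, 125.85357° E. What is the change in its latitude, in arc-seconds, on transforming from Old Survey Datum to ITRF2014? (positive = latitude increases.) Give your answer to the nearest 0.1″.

sin φ = -0.948564, cos φ = 0.316585, sin λ = 0.810517, cos λ = -0.585716.
North component: ΔN = −sin φ cos λ·ΔX − sin φ sin λ·ΔY + cos φ·ΔZ = −(-0.948564)(-0.585716)(-51) − (-0.948564)(0.810517)(556) + (0.316585)(-80) = 430.48 m.
1° of latitude spans 111200 m, so Δφ = 430.48 / 111200 × 3600 = 13.936″.

Δφ = 13.9″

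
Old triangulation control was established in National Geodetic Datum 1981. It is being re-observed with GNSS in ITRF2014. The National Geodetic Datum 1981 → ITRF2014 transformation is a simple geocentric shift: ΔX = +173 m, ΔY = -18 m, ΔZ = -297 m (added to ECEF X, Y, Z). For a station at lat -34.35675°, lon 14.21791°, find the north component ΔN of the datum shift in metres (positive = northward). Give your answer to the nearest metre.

ΔN = -153 m

At φ = -34.35675°, λ = 14.21791°: sin φ = -0.564344, cos φ = 0.825540, sin λ = 0.245610, cos λ = 0.969369.
ΔN = −sin φ cos λ·ΔX − sin φ sin λ·ΔY + cos φ·ΔZ = −(-0.564344)(0.969369)(173) − (-0.564344)(0.245610)(-18) + (0.825540)(-297) = -153.04 m.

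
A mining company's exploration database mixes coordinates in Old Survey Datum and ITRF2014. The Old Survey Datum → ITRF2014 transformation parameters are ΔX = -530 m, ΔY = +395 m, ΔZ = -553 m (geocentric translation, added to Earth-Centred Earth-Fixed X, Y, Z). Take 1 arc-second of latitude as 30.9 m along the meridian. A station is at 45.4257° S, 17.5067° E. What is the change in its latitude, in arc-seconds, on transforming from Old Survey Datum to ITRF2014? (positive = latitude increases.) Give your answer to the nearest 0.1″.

sin φ = -0.712341, cos φ = 0.701834, sin λ = 0.300817, cos λ = 0.953682.
North component: ΔN = −sin φ cos λ·ΔX − sin φ sin λ·ΔY + cos φ·ΔZ = −(-0.712341)(0.953682)(-530) − (-0.712341)(0.300817)(395) + (0.701834)(-553) = -663.53 m.
1° of latitude spans 3600 × 30.90 = 111240 m, so Δφ = -663.53 / 111240 × 3600 = -21.473″.

Δφ = -21.5″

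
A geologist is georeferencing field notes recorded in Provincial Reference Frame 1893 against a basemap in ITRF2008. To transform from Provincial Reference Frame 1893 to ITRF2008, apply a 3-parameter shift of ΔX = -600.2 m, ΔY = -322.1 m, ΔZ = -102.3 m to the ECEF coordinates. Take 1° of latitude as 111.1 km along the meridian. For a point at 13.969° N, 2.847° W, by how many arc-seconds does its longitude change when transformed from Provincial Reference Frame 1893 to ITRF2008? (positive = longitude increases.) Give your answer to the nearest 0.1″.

sin φ = 0.241397, cos φ = 0.970426, sin λ = -0.049669, cos λ = 0.998766.
East component: ΔE = −sin λ·ΔX + cos λ·ΔY = −(-0.049669)(-600.2) + (0.998766)(-322.1) = -351.51 m.
1° of latitude spans 111100 m; at latitude φ, 1° of longitude spans that × cos φ = 107814.4 m, so Δλ = -351.51 / 107814.4 × 3600 = -11.737″.

Δλ = -11.7″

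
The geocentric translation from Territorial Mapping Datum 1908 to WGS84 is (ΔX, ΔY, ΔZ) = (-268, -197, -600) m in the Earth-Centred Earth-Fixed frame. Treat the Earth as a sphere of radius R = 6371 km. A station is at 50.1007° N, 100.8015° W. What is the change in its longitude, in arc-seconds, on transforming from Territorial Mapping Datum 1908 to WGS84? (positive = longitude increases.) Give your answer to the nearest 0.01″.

Δλ = -11.42″

sin φ = 0.767173, cos φ = 0.641440, sin λ = -0.982282, cos λ = -0.187407.
East component: ΔE = −sin λ·ΔX + cos λ·ΔY = −(-0.982282)(-268) + (-0.187407)(-197) = -226.33 m.
1° of latitude spans πR/180 = 111195 m; at latitude φ, 1° of longitude spans that × cos φ = 71324.9 m, so Δλ = -226.33 / 71324.9 × 3600 = -11.424″.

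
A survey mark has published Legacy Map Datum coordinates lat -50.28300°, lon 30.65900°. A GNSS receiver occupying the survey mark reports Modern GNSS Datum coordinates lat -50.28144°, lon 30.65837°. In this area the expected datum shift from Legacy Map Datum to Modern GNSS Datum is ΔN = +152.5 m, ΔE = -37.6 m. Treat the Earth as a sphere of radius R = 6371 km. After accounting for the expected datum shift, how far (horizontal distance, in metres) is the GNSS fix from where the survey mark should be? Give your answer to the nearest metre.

Observed coordinate differences: Δφ = +0.00156°, Δλ = -0.00063°.
Converting to metres (1° lat = 111195 m, cos φ = 0.638996): observed ΔN = 173.5 m, observed ΔE = -44.8 m.
Subtracting the expected shift leaves a residual of 173.5 − (152.5) = 21.0 m north and -44.8 − (-37.6) = -7.2 m east.
Residual distance = √(21.0² + (-7.2)²) = 22.2 m.

22 m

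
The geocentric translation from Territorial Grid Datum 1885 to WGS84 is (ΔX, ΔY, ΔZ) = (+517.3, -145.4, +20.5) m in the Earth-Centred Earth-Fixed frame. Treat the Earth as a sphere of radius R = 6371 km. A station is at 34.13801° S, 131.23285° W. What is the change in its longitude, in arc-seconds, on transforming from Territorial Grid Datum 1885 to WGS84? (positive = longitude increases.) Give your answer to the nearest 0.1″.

sin φ = -0.561188, cos φ = 0.827688, sin λ = -0.752037, cos λ = -0.659121.
East component: ΔE = −sin λ·ΔX + cos λ·ΔY = −(-0.752037)(517.3) + (-0.659121)(-145.4) = 484.86 m.
1° of latitude spans πR/180 = 111195 m; at latitude φ, 1° of longitude spans that × cos φ = 92034.7 m, so Δλ = 484.86 / 92034.7 × 3600 = 18.966″.

Δλ = 19.0″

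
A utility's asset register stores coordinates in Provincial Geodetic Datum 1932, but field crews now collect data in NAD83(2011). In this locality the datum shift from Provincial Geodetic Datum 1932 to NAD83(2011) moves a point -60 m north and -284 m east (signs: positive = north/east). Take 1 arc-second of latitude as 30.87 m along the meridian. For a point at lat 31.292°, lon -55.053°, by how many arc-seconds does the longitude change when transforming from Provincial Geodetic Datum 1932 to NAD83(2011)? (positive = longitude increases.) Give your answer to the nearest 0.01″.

Δλ = -10.77″

At latitude 31.292°, cos φ = 0.854531.
1″ of longitude at this latitude = 30.87 × cos φ = 26.3794 m, so Δλ = -284.0 / 26.3794 = -10.766″.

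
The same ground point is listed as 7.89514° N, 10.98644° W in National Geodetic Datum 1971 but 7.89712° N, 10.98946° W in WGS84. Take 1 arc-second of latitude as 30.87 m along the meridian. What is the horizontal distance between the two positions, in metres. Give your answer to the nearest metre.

Δφ = 7.89712° − 7.89514° = +0.00198°; Δλ = -10.98946° − -10.98644° = -0.00302°.
1° of latitude = 3600 × 30.87 = 111132 m.
ΔN = Δφ × 111132 = 220.0 m; ΔE = Δλ × 111132 × cos(7.89514°) = -0.00302 × 111132 × 0.990521 = -332.4 m.
Distance = √(ΔE² + ΔN²) = √((-332.4)² + 220.0²) = 398.7 m.

399 m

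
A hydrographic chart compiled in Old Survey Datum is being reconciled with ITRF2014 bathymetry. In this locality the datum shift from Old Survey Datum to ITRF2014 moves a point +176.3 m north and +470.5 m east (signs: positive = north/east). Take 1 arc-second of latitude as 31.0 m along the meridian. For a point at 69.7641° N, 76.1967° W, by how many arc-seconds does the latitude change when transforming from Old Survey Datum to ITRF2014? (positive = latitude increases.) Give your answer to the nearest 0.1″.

Δφ = 5.7″

1″ of latitude = 31.00 m, so Δφ = 176.3 / 31.00 = 5.687″.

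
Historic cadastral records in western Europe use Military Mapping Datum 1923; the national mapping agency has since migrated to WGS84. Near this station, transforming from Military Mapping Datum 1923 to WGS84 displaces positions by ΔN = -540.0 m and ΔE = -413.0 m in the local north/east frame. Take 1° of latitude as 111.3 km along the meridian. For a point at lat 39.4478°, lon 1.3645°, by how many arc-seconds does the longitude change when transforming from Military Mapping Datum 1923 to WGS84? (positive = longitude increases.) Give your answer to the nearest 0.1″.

Δλ = -17.3″

At latitude 39.4478°, cos φ = 0.772204.
1° of longitude at this latitude = 111.3 × cos φ = 85.95 km, so Δλ = -413.0 / 85946.3 = -0.0048053° = -17.299″.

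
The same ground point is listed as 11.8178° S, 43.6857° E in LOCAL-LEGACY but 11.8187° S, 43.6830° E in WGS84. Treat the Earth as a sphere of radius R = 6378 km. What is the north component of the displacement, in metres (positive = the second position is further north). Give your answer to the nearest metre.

Δφ = -11.8187° − -11.8178° = -0.0009°; Δλ = 43.6830° − 43.6857° = -0.0027°.
1° along a meridian = πR/180 = 111317 m.
ΔN = Δφ × 111317 = -100.2 m; ΔE = Δλ × 111317 × cos(-11.8178°) = -0.0027 × 111317 × 0.978804 = -294.2 m.

ΔN = -100 m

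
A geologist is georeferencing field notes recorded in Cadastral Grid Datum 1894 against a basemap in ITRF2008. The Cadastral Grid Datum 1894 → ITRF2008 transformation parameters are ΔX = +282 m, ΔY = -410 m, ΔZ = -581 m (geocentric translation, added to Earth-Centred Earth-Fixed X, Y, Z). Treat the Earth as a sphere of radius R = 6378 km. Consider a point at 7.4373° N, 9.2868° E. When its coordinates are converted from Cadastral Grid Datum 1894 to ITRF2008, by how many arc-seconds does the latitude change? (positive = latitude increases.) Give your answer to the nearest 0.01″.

Δφ = -19.52″

sin φ = 0.129441, cos φ = 0.991587, sin λ = 0.161376, cos λ = 0.986893.
North component: ΔN = −sin φ cos λ·ΔX − sin φ sin λ·ΔY + cos φ·ΔZ = −(0.129441)(0.986893)(282) − (0.129441)(0.161376)(-410) + (0.991587)(-581) = -603.57 m.
1° of latitude spans πR/180 = 111317 m, so Δφ = -603.57 / 111317 × 3600 = -19.520″.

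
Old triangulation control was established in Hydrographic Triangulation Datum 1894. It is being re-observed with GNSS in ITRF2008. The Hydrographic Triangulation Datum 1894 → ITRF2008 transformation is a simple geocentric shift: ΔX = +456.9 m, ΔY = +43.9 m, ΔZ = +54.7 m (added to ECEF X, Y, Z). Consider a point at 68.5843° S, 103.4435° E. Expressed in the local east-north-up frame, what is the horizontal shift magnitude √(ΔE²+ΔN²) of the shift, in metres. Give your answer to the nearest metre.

456 m

At φ = -68.5843°, λ = 103.4435°: sin φ = -0.930956, cos φ = 0.365132, sin λ = 0.972600, cos λ = -0.232486.
ΔE = −sin λ·ΔX + cos λ·ΔY = −(0.972600)·(456.9) + (-0.232486)·(43.9) = -454.59 m.
ΔN = −sin φ cos λ·ΔX − sin φ sin λ·ΔY + cos φ·ΔZ = −(-0.930956)(-0.232486)(456.9) − (-0.930956)(0.972600)(43.9) + (0.365132)(54.7) = -39.17 m.
Horizontal magnitude = √(ΔE² + ΔN²) = √((-454.59)² + (-39.17)²) = 456.27 m.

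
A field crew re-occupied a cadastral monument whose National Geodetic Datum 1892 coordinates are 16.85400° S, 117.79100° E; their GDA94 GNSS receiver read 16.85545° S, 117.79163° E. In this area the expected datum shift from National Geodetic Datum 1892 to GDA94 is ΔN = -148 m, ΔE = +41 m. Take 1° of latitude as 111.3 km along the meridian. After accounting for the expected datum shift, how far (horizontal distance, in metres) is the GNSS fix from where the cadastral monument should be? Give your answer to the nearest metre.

29 m

Observed coordinate differences: Δφ = -0.00145°, Δλ = +0.00063°.
Converting to metres (1° lat = 111300 m, cos φ = 0.957047): observed ΔN = -161.4 m, observed ΔE = 67.1 m.
Subtracting the expected shift leaves a residual of -161.4 − (-148) = -13.4 m north and 67.1 − (41) = 26.1 m east.
Residual distance = √((-13.4)² + 26.1²) = 29.3 m.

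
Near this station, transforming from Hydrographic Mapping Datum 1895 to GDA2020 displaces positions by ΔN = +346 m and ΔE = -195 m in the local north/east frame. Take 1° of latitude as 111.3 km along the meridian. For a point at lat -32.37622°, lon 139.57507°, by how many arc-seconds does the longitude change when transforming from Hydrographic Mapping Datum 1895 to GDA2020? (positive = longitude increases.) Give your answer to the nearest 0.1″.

At latitude -32.37622°, cos φ = 0.844550.
1° of longitude at this latitude = 111.3 × cos φ = 94.00 km, so Δλ = -195.0 / 93998.4 = -0.0020745° = -7.468″.

Δλ = -7.5″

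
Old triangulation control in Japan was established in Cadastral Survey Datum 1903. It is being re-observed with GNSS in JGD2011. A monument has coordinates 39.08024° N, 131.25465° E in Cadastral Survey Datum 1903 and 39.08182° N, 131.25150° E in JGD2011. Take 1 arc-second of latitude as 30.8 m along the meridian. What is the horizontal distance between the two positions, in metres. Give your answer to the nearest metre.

Δφ = 39.08182° − 39.08024° = +0.00158°; Δλ = 131.25150° − 131.25465° = -0.00315°.
1° of latitude = 3600 × 30.80 = 110880 m.
ΔN = Δφ × 110880 = 175.2 m; ΔE = Δλ × 110880 × cos(39.08024°) = -0.00315 × 110880 × 0.776264 = -271.1 m.
Distance = √(ΔE² + ΔN²) = √((-271.1)² + 175.2²) = 322.8 m.

323 m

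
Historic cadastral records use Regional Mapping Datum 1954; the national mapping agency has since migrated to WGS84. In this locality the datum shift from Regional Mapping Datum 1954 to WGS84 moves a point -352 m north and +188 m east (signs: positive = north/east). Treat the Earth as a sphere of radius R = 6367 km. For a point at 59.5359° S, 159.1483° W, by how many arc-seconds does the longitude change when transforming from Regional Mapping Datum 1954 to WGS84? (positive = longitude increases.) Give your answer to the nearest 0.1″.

At latitude -59.5359°, cos φ = 0.506998.
One radian of longitude at latitude φ spans R cos φ, so Δλ = ΔE / (R cos φ) = 188.0 / (6367000 × 0.506998) = 5.8239e-05 rad = 12.013″.

Δλ = 12.0″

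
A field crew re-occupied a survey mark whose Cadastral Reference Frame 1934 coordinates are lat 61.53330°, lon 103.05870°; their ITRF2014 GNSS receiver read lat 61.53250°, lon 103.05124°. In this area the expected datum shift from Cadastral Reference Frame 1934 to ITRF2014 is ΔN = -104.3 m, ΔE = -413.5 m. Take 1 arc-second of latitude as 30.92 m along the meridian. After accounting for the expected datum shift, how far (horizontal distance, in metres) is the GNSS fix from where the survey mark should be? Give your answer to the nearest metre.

Observed coordinate differences: Δφ = -0.00080°, Δλ = -0.00746°.
Converting to metres (1° lat = 111312 m, cos φ = 0.476648): observed ΔN = -89.0 m, observed ΔE = -395.8 m.
Subtracting the expected shift leaves a residual of -89.0 − (-104.3) = 15.3 m north and -395.8 − (-413.5) = 17.7 m east.
Residual distance = √(15.3² + 17.7²) = 23.4 m.

23 m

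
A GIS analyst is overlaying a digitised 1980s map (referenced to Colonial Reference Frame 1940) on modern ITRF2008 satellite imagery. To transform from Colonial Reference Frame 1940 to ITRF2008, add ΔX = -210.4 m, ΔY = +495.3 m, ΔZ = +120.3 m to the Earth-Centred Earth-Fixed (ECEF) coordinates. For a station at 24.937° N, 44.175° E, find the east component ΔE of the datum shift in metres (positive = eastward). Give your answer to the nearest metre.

ΔE = 502 m

At φ = 24.937°, λ = 44.175°: sin φ = 0.421621, cos φ = 0.906772, sin λ = 0.696852, cos λ = 0.717215.
ΔE = −sin λ·ΔX + cos λ·ΔY = −(0.696852)·(-210.4) + (0.717215)·(495.3) = 501.85 m.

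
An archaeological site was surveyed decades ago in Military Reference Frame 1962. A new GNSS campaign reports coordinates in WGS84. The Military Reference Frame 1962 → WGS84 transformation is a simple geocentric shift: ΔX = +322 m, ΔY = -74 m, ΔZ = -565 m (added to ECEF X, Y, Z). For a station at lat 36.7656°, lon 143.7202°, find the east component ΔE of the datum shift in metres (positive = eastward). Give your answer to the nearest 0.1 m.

The local east axis at (φ, λ) is (−sin λ, cos λ, 0), so ΔE = −sin(143.7202°)·322 + cos(143.7202°)·(-74) = -130.88 m.

ΔE = -130.9 m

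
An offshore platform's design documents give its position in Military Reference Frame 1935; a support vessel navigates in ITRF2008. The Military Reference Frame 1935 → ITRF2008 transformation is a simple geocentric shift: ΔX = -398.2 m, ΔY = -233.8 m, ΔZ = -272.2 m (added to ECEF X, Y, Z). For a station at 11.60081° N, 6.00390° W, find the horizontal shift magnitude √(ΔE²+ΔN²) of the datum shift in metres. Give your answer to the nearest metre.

At φ = 11.60081°, λ = -6.00390°: sin φ = 0.201092, cos φ = 0.979572, sin λ = -0.104596, cos λ = 0.994515.
ΔE = −sin λ·ΔX + cos λ·ΔY = −(-0.104596)·(-398.2) + (0.994515)·(-233.8) = -274.17 m.
ΔN = −sin φ cos λ·ΔX − sin φ sin λ·ΔY + cos φ·ΔZ = −(0.201092)(0.994515)(-398.2) − (0.201092)(-0.104596)(-233.8) + (0.979572)(-272.2) = -191.92 m.
Horizontal magnitude = √(ΔE² + ΔN²) = √((-274.17)² + (-191.92)²) = 334.67 m.

335 m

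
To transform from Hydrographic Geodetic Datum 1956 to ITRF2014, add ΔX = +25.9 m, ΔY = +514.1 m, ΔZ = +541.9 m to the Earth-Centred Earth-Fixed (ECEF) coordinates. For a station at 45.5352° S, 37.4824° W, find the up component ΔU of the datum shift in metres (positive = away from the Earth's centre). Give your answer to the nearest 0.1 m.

At φ = -45.5352°, λ = -37.4824°: sin φ = -0.713681, cos φ = 0.700471, sin λ = -0.608518, cos λ = 0.793540.
ΔU = cos φ cos λ·ΔX + cos φ sin λ·ΔY + sin φ·ΔZ = (0.700471)(0.793540)(25.9) + (0.700471)(-0.608518)(514.1) + (-0.713681)(541.9) = -591.48 m.

ΔU = -591.5 m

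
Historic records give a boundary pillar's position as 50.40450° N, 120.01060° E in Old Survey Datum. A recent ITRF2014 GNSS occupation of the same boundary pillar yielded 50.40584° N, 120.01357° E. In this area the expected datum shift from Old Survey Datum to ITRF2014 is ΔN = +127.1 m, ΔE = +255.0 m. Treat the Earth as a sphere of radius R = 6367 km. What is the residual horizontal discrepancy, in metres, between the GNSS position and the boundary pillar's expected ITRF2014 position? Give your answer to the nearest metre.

50 m

Observed coordinate differences: Δφ = +0.00134°, Δλ = +0.00297°.
Converting to metres (1° lat = 111125 m, cos φ = 0.637363): observed ΔN = 148.9 m, observed ΔE = 210.4 m.
Subtracting the expected shift leaves a residual of 148.9 − (127.1) = 21.8 m north and 210.4 − (255.0) = -44.6 m east.
Residual distance = √(21.8² + (-44.6)²) = 49.7 m.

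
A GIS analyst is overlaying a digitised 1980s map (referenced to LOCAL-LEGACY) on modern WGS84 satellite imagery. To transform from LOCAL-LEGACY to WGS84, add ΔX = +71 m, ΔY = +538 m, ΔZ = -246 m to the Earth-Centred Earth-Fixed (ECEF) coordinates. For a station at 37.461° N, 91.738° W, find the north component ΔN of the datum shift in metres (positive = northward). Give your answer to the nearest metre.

The local north axis is (−sin φ cos λ, −sin φ sin λ, cos φ), giving ΔN = 1.310 + 327.073 − 195.267 = 133.12 m.

ΔN = 133 m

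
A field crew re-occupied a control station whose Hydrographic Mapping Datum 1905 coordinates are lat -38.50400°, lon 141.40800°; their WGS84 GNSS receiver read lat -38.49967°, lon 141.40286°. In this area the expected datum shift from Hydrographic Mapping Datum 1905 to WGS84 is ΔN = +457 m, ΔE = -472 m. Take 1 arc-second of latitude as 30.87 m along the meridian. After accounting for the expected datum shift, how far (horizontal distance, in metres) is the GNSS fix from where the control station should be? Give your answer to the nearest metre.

35 m

Observed coordinate differences: Δφ = +0.00433°, Δλ = -0.00514°.
Converting to metres (1° lat = 111132 m, cos φ = 0.782565): observed ΔN = 481.2 m, observed ΔE = -447.0 m.
Subtracting the expected shift leaves a residual of 481.2 − (457) = 24.2 m north and -447.0 − (-472) = 25.0 m east.
Residual distance = √(24.2² + 25.0²) = 34.8 m.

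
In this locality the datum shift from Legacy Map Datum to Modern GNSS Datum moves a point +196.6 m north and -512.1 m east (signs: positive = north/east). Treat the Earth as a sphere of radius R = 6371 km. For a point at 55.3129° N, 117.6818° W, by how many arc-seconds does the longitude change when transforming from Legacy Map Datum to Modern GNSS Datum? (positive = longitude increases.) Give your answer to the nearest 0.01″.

Δλ = -29.13″

At latitude 55.3129°, cos φ = 0.569094.
One radian of longitude at latitude φ spans R cos φ, so Δλ = ΔE / (R cos φ) = -512.1 / (6371000 × 0.569094) = -1.4124e-04 rad = -29.133″.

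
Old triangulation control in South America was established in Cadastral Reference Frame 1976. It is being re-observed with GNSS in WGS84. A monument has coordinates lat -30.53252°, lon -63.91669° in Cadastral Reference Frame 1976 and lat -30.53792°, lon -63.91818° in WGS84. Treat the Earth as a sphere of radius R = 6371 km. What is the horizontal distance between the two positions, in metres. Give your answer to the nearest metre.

Δφ = -30.53792° − -30.53252° = -0.00540°; Δλ = -63.91818° − -63.91669° = -0.00149°.
1° along a meridian = πR/180 = 111195 m.
ΔN = Δφ × 111195 = -600.5 m; ΔE = Δλ × 111195 × cos(-30.53252°) = -0.00149 × 111195 × 0.861341 = -142.7 m.
Distance = √(ΔE² + ΔN²) = √((-142.7)² + (-600.5)²) = 617.2 m.

617 m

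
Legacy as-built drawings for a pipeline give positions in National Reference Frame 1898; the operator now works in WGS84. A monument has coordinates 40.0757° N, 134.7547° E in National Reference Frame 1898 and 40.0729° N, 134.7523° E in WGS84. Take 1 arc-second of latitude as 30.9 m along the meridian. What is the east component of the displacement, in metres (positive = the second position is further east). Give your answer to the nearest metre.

Δφ = 40.0729° − 40.0757° = -0.0028°; Δλ = 134.7523° − 134.7547° = -0.0024°.
1° of latitude = 3600 × 30.90 = 111240 m.
ΔN = Δφ × 111240 = -311.5 m; ΔE = Δλ × 111240 × cos(40.0757°) = -0.0024 × 111240 × 0.765195 = -204.3 m.

ΔE = -204 m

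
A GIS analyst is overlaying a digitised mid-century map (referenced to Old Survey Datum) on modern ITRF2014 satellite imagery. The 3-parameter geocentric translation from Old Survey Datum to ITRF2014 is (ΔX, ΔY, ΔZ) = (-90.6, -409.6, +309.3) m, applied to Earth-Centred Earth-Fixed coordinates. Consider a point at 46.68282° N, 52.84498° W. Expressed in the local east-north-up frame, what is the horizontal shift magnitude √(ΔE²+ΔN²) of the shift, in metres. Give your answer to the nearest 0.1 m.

319.9 m

At φ = 46.68282°, λ = -52.84498°: sin φ = 0.727567, cos φ = 0.686037, sin λ = -0.797004, cos λ = 0.603974.
ΔE = −sin λ·ΔX + cos λ·ΔY = −(-0.797004)·(-90.6) + (0.603974)·(-409.6) = -319.60 m.
ΔN = −sin φ cos λ·ΔX − sin φ sin λ·ΔY + cos φ·ΔZ = −(0.727567)(0.603974)(-90.6) − (0.727567)(-0.797004)(-409.6) + (0.686037)(309.3) = 14.49 m.
Horizontal magnitude = √(ΔE² + ΔN²) = √((-319.60)² + 14.49²) = 319.92 m.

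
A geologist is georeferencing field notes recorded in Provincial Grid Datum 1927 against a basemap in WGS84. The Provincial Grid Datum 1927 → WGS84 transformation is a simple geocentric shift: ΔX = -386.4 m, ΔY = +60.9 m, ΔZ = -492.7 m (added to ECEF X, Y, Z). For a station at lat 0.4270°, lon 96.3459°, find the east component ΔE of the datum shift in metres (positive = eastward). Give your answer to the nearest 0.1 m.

ΔE = 377.3 m

The local east axis at (φ, λ) is (−sin λ, cos λ, 0), so ΔE = −sin(96.3459°)·(-386.4) + cos(96.3459°)·60.9 = 377.30 m.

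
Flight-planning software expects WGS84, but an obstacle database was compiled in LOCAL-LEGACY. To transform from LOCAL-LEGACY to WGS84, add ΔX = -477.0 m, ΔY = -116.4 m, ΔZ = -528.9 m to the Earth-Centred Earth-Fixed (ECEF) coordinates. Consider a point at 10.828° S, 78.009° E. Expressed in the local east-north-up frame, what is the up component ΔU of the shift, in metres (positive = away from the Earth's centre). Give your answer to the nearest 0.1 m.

ΔU = -109.8 m

At φ = -10.828°, λ = 78.009°: sin φ = -0.187861, cos φ = 0.982196, sin λ = 0.978180, cos λ = 0.207758.
ΔU = cos φ cos λ·ΔX + cos φ sin λ·ΔY + sin φ·ΔZ = (0.982196)(0.207758)(-477.0) + (0.982196)(0.978180)(-116.4) + (-0.187861)(-528.9) = -109.81 m.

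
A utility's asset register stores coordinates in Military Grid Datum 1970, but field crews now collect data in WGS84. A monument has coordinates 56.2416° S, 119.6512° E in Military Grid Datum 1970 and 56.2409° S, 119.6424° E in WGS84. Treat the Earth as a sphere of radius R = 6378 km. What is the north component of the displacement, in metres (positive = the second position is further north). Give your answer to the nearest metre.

ΔN = 78 m

Δφ = -56.2409° − -56.2416° = +0.0007°; Δλ = 119.6424° − 119.6512° = -0.0088°.
1° along a meridian = πR/180 = 111317 m.
ΔN = Δφ × 111317 = 77.9 m; ΔE = Δλ × 111317 × cos(-56.2416°) = -0.0088 × 111317 × 0.555692 = -544.4 m.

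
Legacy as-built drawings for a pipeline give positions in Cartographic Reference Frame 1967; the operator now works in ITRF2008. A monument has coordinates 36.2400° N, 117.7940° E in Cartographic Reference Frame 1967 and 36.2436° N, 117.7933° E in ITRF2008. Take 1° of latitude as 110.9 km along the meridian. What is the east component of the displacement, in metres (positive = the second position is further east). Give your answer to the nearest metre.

Δφ = 36.2436° − 36.2400° = +0.0036°; Δλ = 117.7933° − 117.7940° = -0.0007°.
ΔN = Δφ × 110900 = 399.2 m; ΔE = Δλ × 110900 × cos(36.2400°) = -0.0007 × 110900 × 0.806548 = -62.6 m.

ΔE = -63 m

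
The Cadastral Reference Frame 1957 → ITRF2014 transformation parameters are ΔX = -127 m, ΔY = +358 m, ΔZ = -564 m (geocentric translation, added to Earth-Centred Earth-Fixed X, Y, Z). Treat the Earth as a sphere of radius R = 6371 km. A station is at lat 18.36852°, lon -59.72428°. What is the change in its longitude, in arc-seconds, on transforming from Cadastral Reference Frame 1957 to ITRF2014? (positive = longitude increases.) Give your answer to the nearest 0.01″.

sin φ = 0.315128, cos φ = 0.949049, sin λ = -0.863609, cos λ = 0.504162.
East component: ΔE = −sin λ·ΔX + cos λ·ΔY = −(-0.863609)(-127) + (0.504162)(358) = 70.81 m.
1° of latitude spans πR/180 = 111195 m; at latitude φ, 1° of longitude spans that × cos φ = 105529.5 m, so Δλ = 70.81 / 105529.5 × 3600 = 2.416″.

Δλ = 2.42″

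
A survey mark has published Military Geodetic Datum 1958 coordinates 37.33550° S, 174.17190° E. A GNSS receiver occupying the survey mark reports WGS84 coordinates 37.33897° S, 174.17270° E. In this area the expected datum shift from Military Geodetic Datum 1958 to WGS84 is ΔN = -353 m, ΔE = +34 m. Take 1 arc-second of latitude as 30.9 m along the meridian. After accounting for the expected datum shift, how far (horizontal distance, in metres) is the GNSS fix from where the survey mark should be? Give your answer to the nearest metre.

Observed coordinate differences: Δφ = -0.00347°, Δλ = +0.00080°.
Converting to metres (1° lat = 111240 m, cos φ = 0.795098): observed ΔN = -386.0 m, observed ΔE = 70.8 m.
Subtracting the expected shift leaves a residual of -386.0 − (-353) = -33.0 m north and 70.8 − (34) = 36.8 m east.
Residual distance = √((-33.0)² + 36.8²) = 49.4 m.

49 m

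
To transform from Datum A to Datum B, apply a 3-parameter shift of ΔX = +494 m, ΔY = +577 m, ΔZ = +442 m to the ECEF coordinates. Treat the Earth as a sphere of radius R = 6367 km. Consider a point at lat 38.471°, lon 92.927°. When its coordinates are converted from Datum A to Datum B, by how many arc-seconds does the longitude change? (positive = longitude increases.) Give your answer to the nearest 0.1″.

sin φ = 0.622118, cos φ = 0.782923, sin λ = 0.998695, cos λ = -0.051064.
East component: ΔE = −sin λ·ΔX + cos λ·ΔY = −(0.998695)(494) + (-0.051064)(577) = -522.82 m.
1° of latitude spans πR/180 = 111125 m; at latitude φ, 1° of longitude spans that × cos φ = 87002.4 m, so Δλ = -522.82 / 87002.4 × 3600 = -21.633″.

Δλ = -21.6″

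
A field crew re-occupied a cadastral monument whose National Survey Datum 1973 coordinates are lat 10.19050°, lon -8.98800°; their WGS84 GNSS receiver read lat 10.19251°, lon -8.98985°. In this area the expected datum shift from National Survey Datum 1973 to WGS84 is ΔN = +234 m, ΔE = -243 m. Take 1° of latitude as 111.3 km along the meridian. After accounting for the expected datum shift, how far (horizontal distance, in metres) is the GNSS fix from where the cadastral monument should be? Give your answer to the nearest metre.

42 m

Observed coordinate differences: Δφ = +0.00201°, Δλ = -0.00185°.
Converting to metres (1° lat = 111300 m, cos φ = 0.984225): observed ΔN = 223.7 m, observed ΔE = -202.7 m.
Subtracting the expected shift leaves a residual of 223.7 − (234) = -10.3 m north and -202.7 − (-243) = 40.3 m east.
Residual distance = √((-10.3)² + 40.3²) = 41.6 m.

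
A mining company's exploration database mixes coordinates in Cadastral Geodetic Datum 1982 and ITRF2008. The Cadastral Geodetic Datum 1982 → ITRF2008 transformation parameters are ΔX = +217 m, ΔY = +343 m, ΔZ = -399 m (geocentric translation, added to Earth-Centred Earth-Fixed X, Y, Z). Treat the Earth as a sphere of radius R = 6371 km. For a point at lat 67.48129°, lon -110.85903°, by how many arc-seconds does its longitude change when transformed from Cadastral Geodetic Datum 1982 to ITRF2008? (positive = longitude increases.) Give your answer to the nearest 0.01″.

Δλ = 6.82″

sin φ = 0.923755, cos φ = 0.382985, sin λ = -0.934459, cos λ = -0.356070.
East component: ΔE = −sin λ·ΔX + cos λ·ΔY = −(-0.934459)(217) + (-0.356070)(343) = 80.65 m.
1° of latitude spans πR/180 = 111195 m; at latitude φ, 1° of longitude spans that × cos φ = 42586.0 m, so Δλ = 80.65 / 42586.0 × 3600 = 6.817″.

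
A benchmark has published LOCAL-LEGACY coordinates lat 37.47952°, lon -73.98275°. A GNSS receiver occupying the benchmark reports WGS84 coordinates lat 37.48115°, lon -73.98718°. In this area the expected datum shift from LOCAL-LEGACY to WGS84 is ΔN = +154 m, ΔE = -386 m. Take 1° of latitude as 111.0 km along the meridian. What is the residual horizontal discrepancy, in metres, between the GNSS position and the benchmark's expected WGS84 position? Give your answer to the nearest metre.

27 m

Observed coordinate differences: Δφ = +0.00163°, Δλ = -0.00443°.
Converting to metres (1° lat = 111000 m, cos φ = 0.793571): observed ΔN = 180.9 m, observed ΔE = -390.2 m.
Subtracting the expected shift leaves a residual of 180.9 − (154) = 26.9 m north and -390.2 − (-386) = -4.2 m east.
Residual distance = √(26.9² + (-4.2)²) = 27.3 m.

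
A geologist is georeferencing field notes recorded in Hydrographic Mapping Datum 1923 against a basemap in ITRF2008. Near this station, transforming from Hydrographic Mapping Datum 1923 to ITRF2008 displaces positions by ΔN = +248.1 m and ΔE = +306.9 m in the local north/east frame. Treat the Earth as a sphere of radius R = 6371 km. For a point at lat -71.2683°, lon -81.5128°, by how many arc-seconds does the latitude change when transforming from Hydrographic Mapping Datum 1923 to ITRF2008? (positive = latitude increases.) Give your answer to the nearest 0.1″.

Δφ = 8.0″

On a sphere of radius R, 1 rad of latitude = R, so Δφ = ΔN / R = 248.1 / 6371000 = 3.8942e-05 rad = 8.032″.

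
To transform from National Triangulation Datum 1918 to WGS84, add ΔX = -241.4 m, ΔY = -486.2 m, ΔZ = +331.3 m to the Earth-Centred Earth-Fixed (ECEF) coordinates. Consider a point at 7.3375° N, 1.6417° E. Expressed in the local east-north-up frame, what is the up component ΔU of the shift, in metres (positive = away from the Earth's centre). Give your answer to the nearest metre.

The local up (radial) axis is (cos φ cos λ, cos φ sin λ, sin φ), giving ΔU = -239.325 − 13.815 + 42.312 = -210.83 m.

ΔU = -211 m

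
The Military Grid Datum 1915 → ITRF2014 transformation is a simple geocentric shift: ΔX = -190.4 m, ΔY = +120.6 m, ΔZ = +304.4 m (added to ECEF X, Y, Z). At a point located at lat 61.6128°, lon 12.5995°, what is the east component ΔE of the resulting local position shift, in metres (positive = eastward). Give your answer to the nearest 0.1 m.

The local east axis at (φ, λ) is (−sin λ, cos λ, 0), so ΔE = −sin(12.5995°)·(-190.4) + cos(12.5995°)·120.6 = 159.23 m.

ΔE = 159.2 m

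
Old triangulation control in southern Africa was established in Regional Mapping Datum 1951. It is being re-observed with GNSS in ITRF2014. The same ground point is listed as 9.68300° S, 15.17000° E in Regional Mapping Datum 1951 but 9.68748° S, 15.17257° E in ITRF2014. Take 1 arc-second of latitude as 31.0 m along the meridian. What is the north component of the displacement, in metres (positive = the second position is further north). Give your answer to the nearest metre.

ΔN = -500 m

Δφ = -9.68748° − -9.68300° = -0.00448°; Δλ = 15.17257° − 15.17000° = +0.00257°.
1° of latitude = 3600 × 31.00 = 111600 m.
ΔN = Δφ × 111600 = -500.0 m; ΔE = Δλ × 111600 × cos(-9.68300°) = +0.00257 × 111600 × 0.985753 = 282.7 m.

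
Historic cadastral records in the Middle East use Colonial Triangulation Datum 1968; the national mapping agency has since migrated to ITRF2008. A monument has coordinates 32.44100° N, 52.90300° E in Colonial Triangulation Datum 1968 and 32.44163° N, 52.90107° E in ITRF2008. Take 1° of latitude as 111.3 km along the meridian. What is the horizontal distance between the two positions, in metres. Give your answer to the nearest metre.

Δφ = 32.44163° − 32.44100° = +0.00063°; Δλ = 52.90107° − 52.90300° = -0.00193°.
ΔN = Δφ × 111300 = 70.1 m; ΔE = Δλ × 111300 × cos(32.44100°) = -0.00193 × 111300 × 0.843944 = -181.3 m.
Distance = √(ΔE² + ΔN²) = √((-181.3)² + 70.1²) = 194.4 m.

194 m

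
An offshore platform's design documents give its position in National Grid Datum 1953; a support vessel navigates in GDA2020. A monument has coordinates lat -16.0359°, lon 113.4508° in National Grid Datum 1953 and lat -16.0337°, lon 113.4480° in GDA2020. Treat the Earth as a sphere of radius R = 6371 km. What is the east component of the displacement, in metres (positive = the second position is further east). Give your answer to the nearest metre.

ΔE = -299 m

Δφ = -16.0337° − -16.0359° = +0.0022°; Δλ = 113.4480° − 113.4508° = -0.0028°.
1° along a meridian = πR/180 = 111195 m.
ΔN = Δφ × 111195 = 244.6 m; ΔE = Δλ × 111195 × cos(-16.0359°) = -0.0028 × 111195 × 0.961089 = -299.2 m.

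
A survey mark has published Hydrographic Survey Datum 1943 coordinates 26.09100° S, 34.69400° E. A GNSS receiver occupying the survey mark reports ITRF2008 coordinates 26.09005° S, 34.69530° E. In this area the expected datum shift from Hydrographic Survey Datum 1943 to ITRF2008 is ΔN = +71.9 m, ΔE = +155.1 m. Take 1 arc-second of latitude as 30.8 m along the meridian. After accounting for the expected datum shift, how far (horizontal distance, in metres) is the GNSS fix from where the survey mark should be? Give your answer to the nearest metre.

42 m

Observed coordinate differences: Δφ = +0.00095°, Δλ = +0.00130°.
Converting to metres (1° lat = 110880 m, cos φ = 0.898097): observed ΔN = 105.3 m, observed ΔE = 129.5 m.
Subtracting the expected shift leaves a residual of 105.3 − (71.9) = 33.4 m north and 129.5 − (155.1) = -25.6 m east.
Residual distance = √(33.4² + (-25.6)²) = 42.1 m.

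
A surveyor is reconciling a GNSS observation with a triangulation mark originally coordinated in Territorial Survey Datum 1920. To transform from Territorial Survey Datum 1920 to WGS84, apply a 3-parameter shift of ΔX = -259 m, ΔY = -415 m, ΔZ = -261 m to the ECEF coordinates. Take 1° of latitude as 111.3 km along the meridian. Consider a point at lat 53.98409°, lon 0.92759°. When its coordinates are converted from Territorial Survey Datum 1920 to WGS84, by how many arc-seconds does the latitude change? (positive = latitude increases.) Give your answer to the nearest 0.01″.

Δφ = 1.99″

sin φ = 0.808854, cos φ = 0.588010, sin λ = 0.016189, cos λ = 0.999869.
North component: ΔN = −sin φ cos λ·ΔX − sin φ sin λ·ΔY + cos φ·ΔZ = −(0.808854)(0.999869)(-259) − (0.808854)(0.016189)(-415) + (0.588010)(-261) = 61.43 m.
1° of latitude spans 111300 m, so Δφ = 61.43 / 111300 × 3600 = 1.987″.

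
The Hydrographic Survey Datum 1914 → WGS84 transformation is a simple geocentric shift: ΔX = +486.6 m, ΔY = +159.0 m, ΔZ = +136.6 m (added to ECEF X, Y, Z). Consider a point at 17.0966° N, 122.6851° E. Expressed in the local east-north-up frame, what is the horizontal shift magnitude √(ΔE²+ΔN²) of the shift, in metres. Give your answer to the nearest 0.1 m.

523.3 m

The local east axis at (φ, λ) is (−sin λ, cos λ, 0), so ΔE = −sin(122.6851°)·486.6 + cos(122.6851°)·159.0 = -495.41 m.
The local north axis is (−sin φ cos λ, −sin φ sin λ, cos φ), giving ΔN = 77.251 − 39.342 + 130.564 = 168.47 m.
Horizontal magnitude = √(ΔE² + ΔN²) = √((-495.41)² + 168.47²) = 523.27 m.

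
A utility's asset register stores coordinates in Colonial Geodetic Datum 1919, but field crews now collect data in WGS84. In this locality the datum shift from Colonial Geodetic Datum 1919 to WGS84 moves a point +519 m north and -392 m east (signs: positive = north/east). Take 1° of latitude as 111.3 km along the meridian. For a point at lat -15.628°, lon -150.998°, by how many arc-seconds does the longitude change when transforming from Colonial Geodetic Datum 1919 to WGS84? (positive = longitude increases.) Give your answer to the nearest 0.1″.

Δλ = -13.2″

At latitude -15.628°, cos φ = 0.963031.
1° of longitude at this latitude = 111.3 × cos φ = 107.19 km, so Δλ = -392.0 / 107185.4 = -0.0036572° = -13.166″.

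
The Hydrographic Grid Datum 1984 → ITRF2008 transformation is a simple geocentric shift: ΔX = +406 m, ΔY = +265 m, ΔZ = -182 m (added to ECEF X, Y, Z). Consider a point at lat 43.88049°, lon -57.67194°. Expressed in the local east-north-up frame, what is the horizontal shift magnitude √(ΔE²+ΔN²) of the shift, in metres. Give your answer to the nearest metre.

The local east axis at (φ, λ) is (−sin λ, cos λ, 0), so ΔE = −sin(-57.67194°)·406 + cos(-57.67194°)·265 = 484.78 m.
The local north axis is (−sin φ cos λ, −sin φ sin λ, cos φ), giving ΔN = -150.495 + 155.215 − 131.183 = -126.46 m.
Horizontal magnitude = √(ΔE² + ΔN²) = √(484.78² + (-126.46)²) = 501.01 m.

501 m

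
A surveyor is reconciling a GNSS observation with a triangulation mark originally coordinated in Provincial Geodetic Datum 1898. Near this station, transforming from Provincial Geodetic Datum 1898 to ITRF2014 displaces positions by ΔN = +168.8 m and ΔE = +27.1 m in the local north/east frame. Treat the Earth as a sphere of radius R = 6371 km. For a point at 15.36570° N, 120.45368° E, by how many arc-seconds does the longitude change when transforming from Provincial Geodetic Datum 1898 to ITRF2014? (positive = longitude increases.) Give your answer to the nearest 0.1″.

Δλ = 0.9″

At latitude 15.36570°, cos φ = 0.964254.
One radian of longitude at latitude φ spans R cos φ, so Δλ = ΔE / (R cos φ) = 27.1 / (6371000 × 0.964254) = 4.4113e-06 rad = 0.910″.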